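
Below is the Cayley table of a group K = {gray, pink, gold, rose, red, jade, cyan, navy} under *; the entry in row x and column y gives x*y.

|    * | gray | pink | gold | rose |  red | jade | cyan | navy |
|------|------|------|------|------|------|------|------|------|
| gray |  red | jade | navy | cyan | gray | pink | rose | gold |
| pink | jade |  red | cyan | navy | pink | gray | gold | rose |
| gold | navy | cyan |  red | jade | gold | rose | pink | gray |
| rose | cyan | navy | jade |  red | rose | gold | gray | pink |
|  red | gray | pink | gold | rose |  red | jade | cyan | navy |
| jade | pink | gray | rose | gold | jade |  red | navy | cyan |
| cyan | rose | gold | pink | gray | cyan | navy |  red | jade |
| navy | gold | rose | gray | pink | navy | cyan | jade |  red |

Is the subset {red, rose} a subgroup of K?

Yes

{red, rose} contains the identity red.
Checking products: every product of two elements of {red, rose} (read from the table) lies in {red, rose}, so the set is closed.
In a finite group, a nonempty closed subset is a subgroup. So {red, rose} ≤ K.
(Structurally, K here is isomorphic to the elementary abelian group (Z_2)^3.)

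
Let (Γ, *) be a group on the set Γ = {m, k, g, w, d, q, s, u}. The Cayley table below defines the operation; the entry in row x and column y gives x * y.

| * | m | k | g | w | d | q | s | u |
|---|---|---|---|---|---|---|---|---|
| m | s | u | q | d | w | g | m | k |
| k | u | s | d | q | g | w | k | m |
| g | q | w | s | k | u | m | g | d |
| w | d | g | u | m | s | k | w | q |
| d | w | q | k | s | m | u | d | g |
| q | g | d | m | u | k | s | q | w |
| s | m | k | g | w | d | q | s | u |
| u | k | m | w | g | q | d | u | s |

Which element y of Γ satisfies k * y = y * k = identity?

First locate the identity: row s matches the header, so s is the identity.
Scan row k for s: k * k = s. Hence k^(-1) = k.

k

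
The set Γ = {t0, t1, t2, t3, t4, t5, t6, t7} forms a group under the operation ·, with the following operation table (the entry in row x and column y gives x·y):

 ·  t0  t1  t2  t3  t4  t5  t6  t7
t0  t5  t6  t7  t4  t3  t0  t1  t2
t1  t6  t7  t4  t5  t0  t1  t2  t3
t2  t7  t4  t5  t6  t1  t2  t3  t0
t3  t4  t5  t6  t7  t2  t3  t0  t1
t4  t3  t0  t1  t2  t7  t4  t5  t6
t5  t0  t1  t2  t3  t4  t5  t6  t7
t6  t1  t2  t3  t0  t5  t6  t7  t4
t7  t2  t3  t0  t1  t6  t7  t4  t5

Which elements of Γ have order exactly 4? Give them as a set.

Identity is t5. Compute the order of each non-identity element by repeated multiplication:
  t0: t0 → t5  (order 2)
  t1: t1 → t7 → t3 → t5  (order 4)
  t2: t2 → t5  (order 2)
  t3: t3 → t7 → t1 → t5  (order 4)
  t4: t4 → t7 → t6 → t5  (order 4)
  t6: t6 → t7 → t4 → t5  (order 4)
  t7: t7 → t5  (order 2)
Elements of order 4: {t1, t3, t4, t6}.

{t1, t3, t4, t6}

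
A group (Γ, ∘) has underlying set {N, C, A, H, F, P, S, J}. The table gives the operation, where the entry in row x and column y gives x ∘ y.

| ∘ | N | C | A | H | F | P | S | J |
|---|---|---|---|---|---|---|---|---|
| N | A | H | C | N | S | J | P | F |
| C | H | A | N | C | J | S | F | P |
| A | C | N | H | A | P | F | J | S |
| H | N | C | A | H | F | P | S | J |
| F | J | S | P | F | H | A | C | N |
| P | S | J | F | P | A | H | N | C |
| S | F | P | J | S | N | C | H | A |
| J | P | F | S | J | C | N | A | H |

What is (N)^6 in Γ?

N^1 = N
N^2 = N ∘ N = A
N^3 = A ∘ N = C
N^4 = C ∘ N = H
N^5 = H ∘ N = N
N^6 = N ∘ N = A

A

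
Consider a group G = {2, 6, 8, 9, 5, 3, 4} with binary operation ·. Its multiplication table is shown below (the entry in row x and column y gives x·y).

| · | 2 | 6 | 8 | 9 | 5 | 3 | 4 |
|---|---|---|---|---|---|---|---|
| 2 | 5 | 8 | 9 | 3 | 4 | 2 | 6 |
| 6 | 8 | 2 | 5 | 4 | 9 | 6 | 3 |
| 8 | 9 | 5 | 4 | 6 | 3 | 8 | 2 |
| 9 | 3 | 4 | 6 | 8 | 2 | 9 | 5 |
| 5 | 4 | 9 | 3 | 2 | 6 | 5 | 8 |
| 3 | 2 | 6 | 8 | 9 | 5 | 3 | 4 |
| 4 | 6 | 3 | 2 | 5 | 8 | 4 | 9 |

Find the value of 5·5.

6

Read row 5, column 5: 5·5 = 6.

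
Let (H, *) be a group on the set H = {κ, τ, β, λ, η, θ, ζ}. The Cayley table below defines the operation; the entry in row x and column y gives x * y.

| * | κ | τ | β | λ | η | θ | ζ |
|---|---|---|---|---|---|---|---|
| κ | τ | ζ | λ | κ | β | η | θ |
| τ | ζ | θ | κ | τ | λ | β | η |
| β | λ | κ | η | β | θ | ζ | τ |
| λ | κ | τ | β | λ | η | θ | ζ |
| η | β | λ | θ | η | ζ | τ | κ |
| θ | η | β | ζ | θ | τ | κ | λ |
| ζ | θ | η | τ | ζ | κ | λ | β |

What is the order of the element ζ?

7

The identity element is λ (its row matches the header).
ζ^1 = ζ
ζ^2 = ζ * ζ = β
ζ^3 = β * ζ = τ
ζ^4 = τ * ζ = η
ζ^5 = η * ζ = κ
ζ^6 = κ * ζ = θ
ζ^7 = θ * ζ = λ
The first power of ζ equal to the identity is ζ^7, so ord(ζ) = 7.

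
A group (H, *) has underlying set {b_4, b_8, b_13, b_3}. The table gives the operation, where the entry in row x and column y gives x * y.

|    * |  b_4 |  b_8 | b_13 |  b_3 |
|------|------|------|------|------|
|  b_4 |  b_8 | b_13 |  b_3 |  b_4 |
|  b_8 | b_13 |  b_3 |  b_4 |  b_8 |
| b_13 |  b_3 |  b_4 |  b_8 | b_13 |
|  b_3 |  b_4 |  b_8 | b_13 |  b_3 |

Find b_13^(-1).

b_4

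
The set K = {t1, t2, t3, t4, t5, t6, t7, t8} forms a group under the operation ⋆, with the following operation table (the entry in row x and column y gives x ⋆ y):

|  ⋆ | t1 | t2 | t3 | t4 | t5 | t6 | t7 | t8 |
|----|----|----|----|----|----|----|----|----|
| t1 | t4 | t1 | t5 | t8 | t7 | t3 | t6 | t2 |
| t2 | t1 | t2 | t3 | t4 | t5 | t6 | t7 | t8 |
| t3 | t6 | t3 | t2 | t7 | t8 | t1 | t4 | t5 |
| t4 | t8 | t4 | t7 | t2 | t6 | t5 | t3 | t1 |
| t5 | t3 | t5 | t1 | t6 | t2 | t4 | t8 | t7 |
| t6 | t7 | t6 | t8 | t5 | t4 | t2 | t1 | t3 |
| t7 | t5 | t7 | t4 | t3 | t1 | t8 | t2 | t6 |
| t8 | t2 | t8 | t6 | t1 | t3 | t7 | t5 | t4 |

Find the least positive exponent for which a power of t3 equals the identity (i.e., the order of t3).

The identity element is t2 (its row matches the header).
t3^1 = t3
t3^2 = t3 ⋆ t3 = t2
The first power of t3 equal to the identity is t3^2, so ord(t3) = 2.

2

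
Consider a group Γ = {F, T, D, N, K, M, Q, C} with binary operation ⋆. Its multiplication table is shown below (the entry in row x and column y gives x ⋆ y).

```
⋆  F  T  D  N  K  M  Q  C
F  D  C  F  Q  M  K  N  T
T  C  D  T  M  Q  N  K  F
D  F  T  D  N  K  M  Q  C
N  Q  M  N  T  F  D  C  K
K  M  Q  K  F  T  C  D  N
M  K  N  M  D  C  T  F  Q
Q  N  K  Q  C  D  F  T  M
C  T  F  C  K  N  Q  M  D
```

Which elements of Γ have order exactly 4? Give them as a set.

{K, M, N, Q}

Identity is D. Compute the order of each non-identity element by repeated multiplication:
  F: F → D  (order 2)
  T: T → D  (order 2)
  N: N → T → M → D  (order 4)
  K: K → T → Q → D  (order 4)
  M: M → T → N → D  (order 4)
  Q: Q → T → K → D  (order 4)
  C: C → D  (order 2)
Elements of order 4: {K, M, N, Q}.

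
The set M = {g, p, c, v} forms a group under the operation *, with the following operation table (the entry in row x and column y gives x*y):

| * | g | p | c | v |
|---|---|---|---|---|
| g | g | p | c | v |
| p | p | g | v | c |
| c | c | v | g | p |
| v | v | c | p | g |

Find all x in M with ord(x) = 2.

Identity is g. Compute the order of each non-identity element by repeated multiplication:
  p: p → g  (order 2)
  c: c → g  (order 2)
  v: v → g  (order 2)
Elements of order 2: {c, p, v}.

{c, p, v}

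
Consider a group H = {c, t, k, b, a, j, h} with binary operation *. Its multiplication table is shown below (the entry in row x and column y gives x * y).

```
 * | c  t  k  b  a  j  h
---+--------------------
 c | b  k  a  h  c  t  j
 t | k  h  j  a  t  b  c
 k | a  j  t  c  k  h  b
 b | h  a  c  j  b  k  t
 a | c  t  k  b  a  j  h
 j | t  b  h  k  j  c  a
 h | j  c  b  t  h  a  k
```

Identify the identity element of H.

a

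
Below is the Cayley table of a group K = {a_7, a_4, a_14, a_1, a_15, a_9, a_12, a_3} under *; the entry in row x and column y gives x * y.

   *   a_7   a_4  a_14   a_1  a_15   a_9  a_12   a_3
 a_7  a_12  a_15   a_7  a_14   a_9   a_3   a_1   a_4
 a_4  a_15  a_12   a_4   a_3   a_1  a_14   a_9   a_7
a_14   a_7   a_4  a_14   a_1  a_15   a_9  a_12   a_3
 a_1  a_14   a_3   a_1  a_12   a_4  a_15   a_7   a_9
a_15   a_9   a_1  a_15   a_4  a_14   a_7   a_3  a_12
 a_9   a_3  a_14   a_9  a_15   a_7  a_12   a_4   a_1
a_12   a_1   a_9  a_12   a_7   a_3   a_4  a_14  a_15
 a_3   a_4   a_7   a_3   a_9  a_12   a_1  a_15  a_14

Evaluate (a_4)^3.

a_4^1 = a_4
a_4^2 = a_4 * a_4 = a_12
a_4^3 = a_12 * a_4 = a_9

a_9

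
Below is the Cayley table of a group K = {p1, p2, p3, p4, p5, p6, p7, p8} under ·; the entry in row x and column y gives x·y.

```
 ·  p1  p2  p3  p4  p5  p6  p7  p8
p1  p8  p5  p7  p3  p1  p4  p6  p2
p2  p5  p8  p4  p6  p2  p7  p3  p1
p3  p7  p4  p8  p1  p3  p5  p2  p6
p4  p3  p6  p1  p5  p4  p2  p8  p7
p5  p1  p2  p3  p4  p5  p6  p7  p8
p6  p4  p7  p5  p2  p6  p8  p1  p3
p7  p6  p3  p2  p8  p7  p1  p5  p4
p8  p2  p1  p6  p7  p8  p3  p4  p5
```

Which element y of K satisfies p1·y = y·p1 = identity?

p2

First locate the identity: row p5 matches the header, so p5 is the identity.
Scan row p1 for p5: p1·p2 = p5. Hence p1^(-1) = p2.
(Structurally, K here is isomorphic to Z_2 x Z_4.)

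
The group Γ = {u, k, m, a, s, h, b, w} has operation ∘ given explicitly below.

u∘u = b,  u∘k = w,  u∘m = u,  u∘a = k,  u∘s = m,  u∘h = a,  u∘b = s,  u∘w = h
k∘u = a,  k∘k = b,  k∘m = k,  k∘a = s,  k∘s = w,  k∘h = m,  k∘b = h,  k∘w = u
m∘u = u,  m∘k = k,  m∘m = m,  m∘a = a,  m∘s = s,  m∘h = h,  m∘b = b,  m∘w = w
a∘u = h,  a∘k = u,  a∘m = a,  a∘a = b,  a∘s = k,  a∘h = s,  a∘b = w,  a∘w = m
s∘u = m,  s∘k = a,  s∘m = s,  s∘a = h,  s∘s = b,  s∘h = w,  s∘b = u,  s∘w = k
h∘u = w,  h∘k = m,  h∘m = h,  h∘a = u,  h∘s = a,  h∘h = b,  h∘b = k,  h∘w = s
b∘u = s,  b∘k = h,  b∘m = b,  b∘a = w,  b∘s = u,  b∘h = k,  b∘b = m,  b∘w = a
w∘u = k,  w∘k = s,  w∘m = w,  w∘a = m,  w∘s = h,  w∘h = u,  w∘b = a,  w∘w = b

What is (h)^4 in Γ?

m

h^1 = h
h^2 = h ∘ h = b
h^3 = b ∘ h = k
h^4 = k ∘ h = m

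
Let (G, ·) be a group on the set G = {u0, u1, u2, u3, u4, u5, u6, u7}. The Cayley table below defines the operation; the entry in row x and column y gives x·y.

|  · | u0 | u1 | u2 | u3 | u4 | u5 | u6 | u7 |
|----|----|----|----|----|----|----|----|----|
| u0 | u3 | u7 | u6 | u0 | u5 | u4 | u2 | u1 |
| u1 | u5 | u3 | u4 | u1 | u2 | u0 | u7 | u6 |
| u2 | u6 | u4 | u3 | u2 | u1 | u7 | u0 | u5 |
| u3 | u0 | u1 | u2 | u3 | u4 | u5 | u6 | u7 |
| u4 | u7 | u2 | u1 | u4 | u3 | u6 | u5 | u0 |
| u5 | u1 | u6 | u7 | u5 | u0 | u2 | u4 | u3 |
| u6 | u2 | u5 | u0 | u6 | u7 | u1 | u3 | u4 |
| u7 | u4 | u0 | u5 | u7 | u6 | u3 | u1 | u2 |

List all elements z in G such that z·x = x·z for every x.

{u2, u3}

An element z is central iff its row equals its column in the table.
For u5: u5·u4 = u0 ≠ u6 = u4·u5, so u5 ∉ Z.
Checking each element this way leaves Z(G) = {u2, u3}.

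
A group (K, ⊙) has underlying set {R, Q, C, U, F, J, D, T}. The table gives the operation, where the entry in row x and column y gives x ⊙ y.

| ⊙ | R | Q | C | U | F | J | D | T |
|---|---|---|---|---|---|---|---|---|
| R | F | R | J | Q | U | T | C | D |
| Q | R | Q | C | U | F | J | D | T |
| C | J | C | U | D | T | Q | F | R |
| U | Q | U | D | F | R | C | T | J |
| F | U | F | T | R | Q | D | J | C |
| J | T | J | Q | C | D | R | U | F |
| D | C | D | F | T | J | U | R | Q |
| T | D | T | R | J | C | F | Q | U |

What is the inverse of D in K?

T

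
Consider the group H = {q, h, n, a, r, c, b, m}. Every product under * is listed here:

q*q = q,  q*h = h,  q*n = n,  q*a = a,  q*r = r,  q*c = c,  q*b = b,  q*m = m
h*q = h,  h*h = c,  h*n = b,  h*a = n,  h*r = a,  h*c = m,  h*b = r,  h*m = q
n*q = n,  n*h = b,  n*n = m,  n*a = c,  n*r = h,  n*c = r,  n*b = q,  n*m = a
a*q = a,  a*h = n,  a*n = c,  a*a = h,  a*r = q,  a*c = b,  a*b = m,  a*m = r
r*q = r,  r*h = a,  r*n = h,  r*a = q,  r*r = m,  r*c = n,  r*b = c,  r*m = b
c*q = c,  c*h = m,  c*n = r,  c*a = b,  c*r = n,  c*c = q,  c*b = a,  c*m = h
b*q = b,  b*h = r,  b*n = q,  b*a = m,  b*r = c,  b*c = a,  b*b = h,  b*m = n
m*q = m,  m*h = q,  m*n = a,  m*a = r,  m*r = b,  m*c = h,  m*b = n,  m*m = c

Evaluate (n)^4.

c

n^1 = n
n^2 = n * n = m
n^3 = m * n = a
n^4 = a * n = c
(Structurally, H here is isomorphic to the cyclic group Z_8.)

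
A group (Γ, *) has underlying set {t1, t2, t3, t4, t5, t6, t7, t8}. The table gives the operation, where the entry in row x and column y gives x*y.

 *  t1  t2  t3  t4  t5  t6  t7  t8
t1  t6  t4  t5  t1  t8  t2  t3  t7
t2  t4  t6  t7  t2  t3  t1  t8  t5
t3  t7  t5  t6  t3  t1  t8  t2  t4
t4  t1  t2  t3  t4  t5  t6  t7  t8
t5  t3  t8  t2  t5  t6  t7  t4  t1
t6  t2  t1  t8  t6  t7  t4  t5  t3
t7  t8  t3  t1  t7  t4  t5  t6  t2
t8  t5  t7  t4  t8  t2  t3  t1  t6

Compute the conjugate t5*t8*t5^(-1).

t3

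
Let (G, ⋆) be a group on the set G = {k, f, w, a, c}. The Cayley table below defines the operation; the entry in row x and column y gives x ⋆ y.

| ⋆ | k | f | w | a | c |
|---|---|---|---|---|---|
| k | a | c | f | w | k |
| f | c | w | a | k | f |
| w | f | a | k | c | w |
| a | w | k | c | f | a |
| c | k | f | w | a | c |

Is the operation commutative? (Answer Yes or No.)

Check whether the table is symmetric across its main diagonal.
Every entry (row x, col y) equals the entry (row y, col x), so G is abelian.
(In fact G ≅ the cyclic group Z_5.)

Yes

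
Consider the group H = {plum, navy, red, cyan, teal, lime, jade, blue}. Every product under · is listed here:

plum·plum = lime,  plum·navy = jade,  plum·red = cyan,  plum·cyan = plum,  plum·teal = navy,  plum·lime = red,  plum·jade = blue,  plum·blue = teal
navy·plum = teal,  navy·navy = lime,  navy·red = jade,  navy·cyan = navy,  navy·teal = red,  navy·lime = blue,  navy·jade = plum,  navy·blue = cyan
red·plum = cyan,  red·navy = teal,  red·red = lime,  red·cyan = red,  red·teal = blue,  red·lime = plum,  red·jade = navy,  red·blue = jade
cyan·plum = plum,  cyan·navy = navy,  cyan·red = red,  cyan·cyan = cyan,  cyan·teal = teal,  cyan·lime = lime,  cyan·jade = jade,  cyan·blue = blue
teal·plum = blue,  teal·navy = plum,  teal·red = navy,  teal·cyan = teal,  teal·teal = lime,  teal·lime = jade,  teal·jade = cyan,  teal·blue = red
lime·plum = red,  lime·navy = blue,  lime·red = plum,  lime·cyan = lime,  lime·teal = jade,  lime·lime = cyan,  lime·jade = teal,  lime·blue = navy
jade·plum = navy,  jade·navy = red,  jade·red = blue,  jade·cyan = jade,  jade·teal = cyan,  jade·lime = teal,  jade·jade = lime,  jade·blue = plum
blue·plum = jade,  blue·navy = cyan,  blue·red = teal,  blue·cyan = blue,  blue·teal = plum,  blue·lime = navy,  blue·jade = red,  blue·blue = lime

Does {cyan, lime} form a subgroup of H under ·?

Yes

{cyan, lime} contains the identity cyan.
Checking products: every product of two elements of {cyan, lime} (read from the table) lies in {cyan, lime}, so the set is closed.
In a finite group, a nonempty closed subset is a subgroup. So {cyan, lime} ≤ H.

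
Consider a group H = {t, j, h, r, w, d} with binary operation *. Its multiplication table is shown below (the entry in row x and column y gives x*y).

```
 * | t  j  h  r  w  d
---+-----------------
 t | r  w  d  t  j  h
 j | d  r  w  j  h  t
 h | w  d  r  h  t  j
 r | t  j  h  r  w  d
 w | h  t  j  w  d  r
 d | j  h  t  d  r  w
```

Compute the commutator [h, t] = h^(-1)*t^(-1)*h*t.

Identity is r; from the table h^(-1) = h and t^(-1) = t.
h*t = w
w*h = j
j*t = d

d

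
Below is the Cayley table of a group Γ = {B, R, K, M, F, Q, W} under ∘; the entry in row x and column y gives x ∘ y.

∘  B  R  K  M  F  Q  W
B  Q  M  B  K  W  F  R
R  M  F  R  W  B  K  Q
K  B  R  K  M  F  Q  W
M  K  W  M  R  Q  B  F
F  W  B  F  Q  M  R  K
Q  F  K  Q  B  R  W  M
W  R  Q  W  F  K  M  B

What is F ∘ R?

Read row F, column R: F ∘ R = B.
(Structurally, Γ here is isomorphic to the cyclic group Z_7.)

B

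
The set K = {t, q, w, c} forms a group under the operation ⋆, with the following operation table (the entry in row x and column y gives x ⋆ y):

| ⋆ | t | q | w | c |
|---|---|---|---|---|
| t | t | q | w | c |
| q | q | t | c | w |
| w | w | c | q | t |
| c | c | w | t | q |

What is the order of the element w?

4

The identity element is t (its row matches the header).
w^1 = w
w^2 = w ⋆ w = q
w^3 = q ⋆ w = c
w^4 = c ⋆ w = t
The first power of w equal to the identity is w^4, so ord(w) = 4.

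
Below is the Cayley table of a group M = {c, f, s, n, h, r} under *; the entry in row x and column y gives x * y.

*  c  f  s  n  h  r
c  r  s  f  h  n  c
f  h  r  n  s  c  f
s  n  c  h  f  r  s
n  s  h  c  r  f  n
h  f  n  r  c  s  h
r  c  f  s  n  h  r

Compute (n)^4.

r

n^1 = n
n^2 = n * n = r
n^3 = r * n = n
n^4 = n * n = r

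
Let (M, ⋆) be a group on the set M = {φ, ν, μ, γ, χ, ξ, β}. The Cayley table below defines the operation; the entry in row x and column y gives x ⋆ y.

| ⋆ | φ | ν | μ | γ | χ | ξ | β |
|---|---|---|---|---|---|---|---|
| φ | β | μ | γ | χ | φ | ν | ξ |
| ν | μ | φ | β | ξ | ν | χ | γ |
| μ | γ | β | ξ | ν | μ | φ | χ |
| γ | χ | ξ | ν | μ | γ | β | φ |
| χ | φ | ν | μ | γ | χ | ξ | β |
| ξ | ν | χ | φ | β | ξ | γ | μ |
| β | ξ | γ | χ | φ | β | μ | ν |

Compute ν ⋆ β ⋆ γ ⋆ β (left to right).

ν ⋆ β = γ
γ ⋆ γ = μ
μ ⋆ β = χ

χ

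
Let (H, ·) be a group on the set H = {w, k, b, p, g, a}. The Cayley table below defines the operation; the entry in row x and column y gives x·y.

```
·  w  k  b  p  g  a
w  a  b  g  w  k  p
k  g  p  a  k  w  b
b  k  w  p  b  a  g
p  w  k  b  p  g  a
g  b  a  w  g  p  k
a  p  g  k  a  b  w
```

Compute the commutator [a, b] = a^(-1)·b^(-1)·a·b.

a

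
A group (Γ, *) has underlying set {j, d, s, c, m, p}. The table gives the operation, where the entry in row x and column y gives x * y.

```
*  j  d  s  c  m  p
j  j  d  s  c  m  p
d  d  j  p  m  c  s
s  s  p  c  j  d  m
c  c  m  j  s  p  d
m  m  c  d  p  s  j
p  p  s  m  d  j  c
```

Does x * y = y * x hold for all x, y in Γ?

Check whether the table is symmetric across its main diagonal.
Every entry (row x, col y) equals the entry (row y, col x), so Γ is abelian.

Yes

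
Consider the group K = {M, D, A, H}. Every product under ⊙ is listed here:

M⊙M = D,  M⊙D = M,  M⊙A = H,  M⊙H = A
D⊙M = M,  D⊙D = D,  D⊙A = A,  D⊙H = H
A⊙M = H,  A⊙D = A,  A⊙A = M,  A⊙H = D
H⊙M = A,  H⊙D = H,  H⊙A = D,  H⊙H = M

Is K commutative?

Check whether the table is symmetric across its main diagonal.
Every entry (row x, col y) equals the entry (row y, col x), so K is abelian.

Yes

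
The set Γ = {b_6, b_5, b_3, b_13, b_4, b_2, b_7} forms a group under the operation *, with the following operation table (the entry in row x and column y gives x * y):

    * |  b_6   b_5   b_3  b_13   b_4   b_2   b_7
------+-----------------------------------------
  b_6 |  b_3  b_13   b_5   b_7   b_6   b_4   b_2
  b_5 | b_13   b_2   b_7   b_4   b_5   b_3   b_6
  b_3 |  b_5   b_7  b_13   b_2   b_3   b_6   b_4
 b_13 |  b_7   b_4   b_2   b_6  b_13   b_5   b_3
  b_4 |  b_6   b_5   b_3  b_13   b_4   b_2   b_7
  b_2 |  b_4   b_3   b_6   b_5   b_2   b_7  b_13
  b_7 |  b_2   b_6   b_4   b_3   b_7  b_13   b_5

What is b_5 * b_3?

Read row b_5, column b_3: b_5 * b_3 = b_7.

b_7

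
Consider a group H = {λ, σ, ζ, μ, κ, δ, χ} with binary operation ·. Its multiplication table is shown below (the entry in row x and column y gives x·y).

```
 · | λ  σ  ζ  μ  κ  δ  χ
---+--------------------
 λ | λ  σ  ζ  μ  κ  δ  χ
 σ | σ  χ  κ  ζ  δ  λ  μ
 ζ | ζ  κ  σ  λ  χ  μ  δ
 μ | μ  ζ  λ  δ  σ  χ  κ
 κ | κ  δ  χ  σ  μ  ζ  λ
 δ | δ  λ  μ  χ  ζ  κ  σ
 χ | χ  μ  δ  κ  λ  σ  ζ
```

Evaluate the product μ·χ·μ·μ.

μ·χ = κ
κ·μ = σ
σ·μ = ζ

ζ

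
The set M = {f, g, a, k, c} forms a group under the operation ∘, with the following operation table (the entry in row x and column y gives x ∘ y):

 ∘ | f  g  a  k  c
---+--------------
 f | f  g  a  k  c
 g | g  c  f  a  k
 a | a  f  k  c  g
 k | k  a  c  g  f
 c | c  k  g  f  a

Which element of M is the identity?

The identity e satisfies e ∘ x = x for all x, so its row in the table reproduces the column headers.
Row f reads: f, g, a, k, c — exactly the header order. So f is the identity.

f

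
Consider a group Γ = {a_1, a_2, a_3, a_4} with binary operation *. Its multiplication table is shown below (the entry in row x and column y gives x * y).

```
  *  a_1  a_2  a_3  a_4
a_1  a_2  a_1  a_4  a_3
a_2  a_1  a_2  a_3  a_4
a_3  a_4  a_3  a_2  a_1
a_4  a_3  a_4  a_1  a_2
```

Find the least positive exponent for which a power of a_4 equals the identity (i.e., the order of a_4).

The identity element is a_2 (its row matches the header).
a_4^1 = a_4
a_4^2 = a_4 * a_4 = a_2
The first power of a_4 equal to the identity is a_4^2, so ord(a_4) = 2.

2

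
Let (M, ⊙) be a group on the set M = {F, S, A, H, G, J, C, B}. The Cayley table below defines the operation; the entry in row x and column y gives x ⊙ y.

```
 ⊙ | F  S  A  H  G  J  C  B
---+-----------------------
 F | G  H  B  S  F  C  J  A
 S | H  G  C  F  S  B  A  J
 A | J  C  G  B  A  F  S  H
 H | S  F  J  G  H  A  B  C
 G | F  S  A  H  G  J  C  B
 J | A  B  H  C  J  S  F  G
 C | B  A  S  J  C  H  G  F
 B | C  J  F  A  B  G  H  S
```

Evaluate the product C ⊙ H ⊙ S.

B

C ⊙ H = J
J ⊙ S = B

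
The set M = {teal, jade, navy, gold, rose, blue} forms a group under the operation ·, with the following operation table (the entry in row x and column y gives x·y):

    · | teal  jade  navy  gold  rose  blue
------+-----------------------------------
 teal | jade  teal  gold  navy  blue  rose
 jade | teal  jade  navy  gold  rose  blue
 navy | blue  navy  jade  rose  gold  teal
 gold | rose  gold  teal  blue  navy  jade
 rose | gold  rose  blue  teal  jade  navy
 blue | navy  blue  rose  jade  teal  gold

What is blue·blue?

Read row blue, column blue: blue·blue = gold.
(Structurally, M here is isomorphic to the symmetric group S_3.)

gold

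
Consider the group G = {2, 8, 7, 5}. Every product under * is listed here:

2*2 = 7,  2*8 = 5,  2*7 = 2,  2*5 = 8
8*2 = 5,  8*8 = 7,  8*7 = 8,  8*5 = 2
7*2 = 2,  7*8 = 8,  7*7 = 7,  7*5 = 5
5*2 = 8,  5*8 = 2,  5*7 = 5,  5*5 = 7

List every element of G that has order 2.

{2, 5, 8}

Identity is 7. Compute the order of each non-identity element by repeated multiplication:
  2: 2 → 7  (order 2)
  8: 8 → 7  (order 2)
  5: 5 → 7  (order 2)
Elements of order 2: {2, 5, 8}.
(Structurally, G here is isomorphic to the Klein four-group V_4.)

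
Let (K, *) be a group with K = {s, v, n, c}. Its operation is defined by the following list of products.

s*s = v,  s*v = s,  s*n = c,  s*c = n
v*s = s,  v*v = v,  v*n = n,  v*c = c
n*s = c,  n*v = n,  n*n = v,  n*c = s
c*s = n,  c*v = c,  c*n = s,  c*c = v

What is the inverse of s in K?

s

First locate the identity: row v matches the header, so v is the identity.
Scan row s for v: s*s = v. Hence s^(-1) = s.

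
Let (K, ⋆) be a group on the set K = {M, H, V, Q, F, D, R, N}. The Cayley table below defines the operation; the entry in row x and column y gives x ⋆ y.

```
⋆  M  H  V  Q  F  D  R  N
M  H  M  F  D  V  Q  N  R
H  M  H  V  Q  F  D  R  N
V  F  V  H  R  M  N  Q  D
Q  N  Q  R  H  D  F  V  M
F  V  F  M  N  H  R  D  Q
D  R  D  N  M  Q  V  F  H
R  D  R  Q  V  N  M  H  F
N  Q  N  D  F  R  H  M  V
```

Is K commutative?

D ⋆ M = R but M ⋆ D = Q.
Since D and M do not commute, K is not abelian.

No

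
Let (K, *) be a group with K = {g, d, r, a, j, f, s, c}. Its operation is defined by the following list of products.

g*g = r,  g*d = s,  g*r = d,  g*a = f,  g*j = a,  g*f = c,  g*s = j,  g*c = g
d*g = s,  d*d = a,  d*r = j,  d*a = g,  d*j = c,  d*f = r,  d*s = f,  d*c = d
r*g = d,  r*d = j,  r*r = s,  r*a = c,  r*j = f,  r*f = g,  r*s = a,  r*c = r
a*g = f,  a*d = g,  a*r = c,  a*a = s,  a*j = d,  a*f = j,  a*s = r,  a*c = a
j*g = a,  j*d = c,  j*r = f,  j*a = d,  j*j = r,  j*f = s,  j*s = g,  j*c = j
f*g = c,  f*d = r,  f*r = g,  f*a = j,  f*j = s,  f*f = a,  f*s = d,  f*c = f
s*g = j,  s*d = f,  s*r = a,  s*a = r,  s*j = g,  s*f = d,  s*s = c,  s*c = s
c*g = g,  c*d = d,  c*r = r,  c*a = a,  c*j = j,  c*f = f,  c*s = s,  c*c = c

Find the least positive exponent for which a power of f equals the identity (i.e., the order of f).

8

The identity element is c (its row matches the header).
f^1 = f
f^2 = f * f = a
f^3 = a * f = j
f^4 = j * f = s
f^5 = s * f = d
f^6 = d * f = r
f^7 = r * f = g
f^8 = g * f = c
The first power of f equal to the identity is f^8, so ord(f) = 8.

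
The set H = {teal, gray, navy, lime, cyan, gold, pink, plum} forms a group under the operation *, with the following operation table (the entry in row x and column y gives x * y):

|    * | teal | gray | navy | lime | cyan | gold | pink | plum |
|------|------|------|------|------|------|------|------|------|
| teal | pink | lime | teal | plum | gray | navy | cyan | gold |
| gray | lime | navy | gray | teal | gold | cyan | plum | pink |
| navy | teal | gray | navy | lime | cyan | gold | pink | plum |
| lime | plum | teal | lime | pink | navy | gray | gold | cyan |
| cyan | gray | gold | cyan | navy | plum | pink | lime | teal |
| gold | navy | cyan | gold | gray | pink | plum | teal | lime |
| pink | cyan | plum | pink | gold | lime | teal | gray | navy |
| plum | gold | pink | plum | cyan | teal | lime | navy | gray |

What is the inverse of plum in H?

pink

First locate the identity: row navy matches the header, so navy is the identity.
Scan row plum for navy: plum * pink = navy. Hence plum^(-1) = pink.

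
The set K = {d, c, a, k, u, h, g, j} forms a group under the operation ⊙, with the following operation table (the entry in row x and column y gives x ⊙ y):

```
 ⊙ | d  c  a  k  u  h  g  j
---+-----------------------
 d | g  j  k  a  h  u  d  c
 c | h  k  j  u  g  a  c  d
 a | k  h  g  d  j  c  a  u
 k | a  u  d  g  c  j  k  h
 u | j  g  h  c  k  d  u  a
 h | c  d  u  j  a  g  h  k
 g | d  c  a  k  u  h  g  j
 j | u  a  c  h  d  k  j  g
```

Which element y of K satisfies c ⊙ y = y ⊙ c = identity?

u

First locate the identity: row g matches the header, so g is the identity.
Scan row c for g: c ⊙ u = g. Hence c^(-1) = u.
(Structurally, K here is isomorphic to the dihedral group D_4.)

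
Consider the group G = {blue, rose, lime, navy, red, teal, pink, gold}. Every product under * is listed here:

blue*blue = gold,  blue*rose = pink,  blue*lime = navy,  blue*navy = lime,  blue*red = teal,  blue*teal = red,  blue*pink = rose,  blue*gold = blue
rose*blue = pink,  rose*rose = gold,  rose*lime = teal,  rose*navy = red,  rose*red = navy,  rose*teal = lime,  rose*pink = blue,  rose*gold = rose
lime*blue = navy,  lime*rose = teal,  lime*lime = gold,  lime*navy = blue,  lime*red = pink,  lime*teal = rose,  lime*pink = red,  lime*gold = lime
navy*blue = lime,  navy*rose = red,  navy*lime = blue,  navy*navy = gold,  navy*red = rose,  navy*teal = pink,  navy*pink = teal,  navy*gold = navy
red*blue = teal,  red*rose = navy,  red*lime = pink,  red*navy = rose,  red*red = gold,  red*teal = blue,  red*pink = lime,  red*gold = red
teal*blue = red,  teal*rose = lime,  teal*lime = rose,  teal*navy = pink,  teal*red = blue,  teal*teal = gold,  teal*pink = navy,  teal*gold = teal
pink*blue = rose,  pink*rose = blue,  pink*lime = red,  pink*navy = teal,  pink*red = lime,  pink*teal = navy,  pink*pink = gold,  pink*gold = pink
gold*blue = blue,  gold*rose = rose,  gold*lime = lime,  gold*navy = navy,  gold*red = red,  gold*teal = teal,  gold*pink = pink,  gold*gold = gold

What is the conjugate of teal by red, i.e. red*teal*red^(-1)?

teal

The identity is gold. In row red, the entry gold sits in column red, so red^(-1) = red.
red*teal = blue
blue*red = teal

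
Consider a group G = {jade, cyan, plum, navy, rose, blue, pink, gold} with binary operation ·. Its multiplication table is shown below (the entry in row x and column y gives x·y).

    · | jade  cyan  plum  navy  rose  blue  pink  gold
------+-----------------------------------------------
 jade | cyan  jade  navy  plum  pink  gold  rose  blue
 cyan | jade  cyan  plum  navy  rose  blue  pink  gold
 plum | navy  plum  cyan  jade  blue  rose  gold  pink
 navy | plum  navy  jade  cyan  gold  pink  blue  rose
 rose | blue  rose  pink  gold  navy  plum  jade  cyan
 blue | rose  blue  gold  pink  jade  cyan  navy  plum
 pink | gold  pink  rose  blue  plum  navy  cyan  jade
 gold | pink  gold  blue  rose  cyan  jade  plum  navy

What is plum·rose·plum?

gold

plum·rose = blue
blue·plum = gold
(Structurally, G here is isomorphic to the dihedral group D_4.)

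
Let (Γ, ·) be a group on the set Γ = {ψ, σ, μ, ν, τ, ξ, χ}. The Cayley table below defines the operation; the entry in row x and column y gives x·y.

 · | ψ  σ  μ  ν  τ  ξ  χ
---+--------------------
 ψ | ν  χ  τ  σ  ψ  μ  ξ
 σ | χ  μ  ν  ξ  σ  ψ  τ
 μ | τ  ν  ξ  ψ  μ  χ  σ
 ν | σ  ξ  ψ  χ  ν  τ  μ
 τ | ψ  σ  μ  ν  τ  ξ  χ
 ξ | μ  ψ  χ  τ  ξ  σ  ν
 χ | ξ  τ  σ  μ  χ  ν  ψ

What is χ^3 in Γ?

χ^1 = χ
χ^2 = χ·χ = ψ
χ^3 = ψ·χ = ξ

ξ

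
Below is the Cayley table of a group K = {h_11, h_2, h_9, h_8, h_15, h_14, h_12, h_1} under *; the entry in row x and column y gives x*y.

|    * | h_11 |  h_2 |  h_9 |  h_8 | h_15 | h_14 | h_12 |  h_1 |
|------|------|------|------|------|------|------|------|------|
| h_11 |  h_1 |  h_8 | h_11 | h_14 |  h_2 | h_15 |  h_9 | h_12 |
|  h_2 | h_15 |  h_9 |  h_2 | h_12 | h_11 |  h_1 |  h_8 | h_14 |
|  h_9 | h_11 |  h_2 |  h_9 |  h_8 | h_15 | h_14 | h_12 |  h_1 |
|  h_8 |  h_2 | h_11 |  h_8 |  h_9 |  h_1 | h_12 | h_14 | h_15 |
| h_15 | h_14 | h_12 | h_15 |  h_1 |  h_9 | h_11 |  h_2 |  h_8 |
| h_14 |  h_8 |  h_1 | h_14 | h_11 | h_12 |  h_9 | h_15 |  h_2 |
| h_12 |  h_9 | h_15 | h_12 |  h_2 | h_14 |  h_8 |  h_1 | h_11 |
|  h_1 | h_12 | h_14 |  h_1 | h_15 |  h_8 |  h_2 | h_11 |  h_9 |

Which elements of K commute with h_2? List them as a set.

Compare row h_2 with column h_2 entry by entry.
h_14*h_2 = h_1 = h_2*h_14, so h_14 commutes with h_2.
h_15*h_2 = h_12 but h_2*h_15 = h_11, so h_15 does not.
Collecting the elements that commute with h_2: C(h_2) = {h_1, h_14, h_2, h_9}.

{h_1, h_14, h_2, h_9}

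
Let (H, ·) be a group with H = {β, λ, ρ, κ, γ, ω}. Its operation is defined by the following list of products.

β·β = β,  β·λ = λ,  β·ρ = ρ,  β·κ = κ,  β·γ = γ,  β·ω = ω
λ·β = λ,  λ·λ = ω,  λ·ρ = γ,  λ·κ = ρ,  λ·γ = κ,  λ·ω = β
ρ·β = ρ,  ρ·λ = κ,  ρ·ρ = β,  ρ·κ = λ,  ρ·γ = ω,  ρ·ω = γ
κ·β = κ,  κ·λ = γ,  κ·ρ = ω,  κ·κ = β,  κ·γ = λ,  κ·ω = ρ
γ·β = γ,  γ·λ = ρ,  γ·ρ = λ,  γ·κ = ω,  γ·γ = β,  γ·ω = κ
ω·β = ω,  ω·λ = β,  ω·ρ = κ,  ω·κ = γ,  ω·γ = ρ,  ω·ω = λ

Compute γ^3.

γ^1 = γ
γ^2 = γ·γ = β
γ^3 = β·γ = γ

γ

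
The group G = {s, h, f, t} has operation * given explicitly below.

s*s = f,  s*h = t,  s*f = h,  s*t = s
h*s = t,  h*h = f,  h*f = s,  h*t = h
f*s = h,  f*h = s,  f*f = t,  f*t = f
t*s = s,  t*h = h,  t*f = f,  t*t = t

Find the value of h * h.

f

Read row h, column h: h * h = f.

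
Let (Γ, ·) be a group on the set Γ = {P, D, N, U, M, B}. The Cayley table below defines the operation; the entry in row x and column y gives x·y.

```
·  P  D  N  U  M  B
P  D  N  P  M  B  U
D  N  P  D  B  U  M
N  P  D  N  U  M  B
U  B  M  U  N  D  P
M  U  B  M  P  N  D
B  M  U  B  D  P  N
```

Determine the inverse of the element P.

First locate the identity: row N matches the header, so N is the identity.
Scan row P for N: P·D = N. Hence P^(-1) = D.

D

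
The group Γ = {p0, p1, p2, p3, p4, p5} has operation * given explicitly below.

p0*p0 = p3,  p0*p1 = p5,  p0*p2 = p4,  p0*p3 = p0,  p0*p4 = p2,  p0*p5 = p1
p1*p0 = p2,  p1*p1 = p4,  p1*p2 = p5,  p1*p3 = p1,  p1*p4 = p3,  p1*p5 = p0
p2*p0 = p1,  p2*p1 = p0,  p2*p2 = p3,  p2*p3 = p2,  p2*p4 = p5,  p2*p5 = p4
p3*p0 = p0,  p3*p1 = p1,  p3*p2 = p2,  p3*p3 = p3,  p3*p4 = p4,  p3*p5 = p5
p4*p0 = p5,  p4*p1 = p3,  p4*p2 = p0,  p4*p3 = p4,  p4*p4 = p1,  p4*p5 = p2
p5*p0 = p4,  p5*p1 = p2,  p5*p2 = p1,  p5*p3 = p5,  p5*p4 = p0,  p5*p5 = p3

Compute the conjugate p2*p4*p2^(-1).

The identity is p3. In row p2, the entry p3 sits in column p2, so p2^(-1) = p2.
p2*p4 = p5
p5*p2 = p1

p1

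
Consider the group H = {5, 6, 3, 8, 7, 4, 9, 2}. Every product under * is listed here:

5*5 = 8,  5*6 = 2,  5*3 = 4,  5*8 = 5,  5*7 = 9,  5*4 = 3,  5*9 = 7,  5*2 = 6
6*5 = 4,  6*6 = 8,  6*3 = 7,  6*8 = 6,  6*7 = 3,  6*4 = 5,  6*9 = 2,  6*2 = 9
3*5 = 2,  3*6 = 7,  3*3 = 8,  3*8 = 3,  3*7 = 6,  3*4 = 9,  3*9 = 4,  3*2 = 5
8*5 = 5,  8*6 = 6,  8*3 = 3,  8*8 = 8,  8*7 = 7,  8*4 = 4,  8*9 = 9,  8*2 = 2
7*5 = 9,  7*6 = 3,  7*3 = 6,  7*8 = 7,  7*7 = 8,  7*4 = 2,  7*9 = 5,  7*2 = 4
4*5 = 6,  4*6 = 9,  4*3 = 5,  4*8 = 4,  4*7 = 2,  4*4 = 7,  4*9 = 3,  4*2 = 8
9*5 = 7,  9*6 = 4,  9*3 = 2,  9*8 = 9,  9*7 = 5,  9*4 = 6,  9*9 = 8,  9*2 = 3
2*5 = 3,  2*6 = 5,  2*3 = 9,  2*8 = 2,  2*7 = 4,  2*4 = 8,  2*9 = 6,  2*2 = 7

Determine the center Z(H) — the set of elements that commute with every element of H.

{7, 8}

An element z is central iff its row equals its column in the table.
For 9: 9 * 2 = 3 ≠ 6 = 2 * 9, so 9 ∉ Z.
Checking each element this way leaves Z(H) = {7, 8}.
(Structurally, H here is isomorphic to the dihedral group D_4.)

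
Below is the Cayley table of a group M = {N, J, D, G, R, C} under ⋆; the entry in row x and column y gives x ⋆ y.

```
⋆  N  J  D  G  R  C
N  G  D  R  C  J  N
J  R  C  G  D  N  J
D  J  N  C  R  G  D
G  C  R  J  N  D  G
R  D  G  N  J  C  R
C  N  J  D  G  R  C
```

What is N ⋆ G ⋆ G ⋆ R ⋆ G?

N ⋆ G = C
C ⋆ G = G
G ⋆ R = D
D ⋆ G = R
(Structurally, M here is isomorphic to the symmetric group S_3.)

R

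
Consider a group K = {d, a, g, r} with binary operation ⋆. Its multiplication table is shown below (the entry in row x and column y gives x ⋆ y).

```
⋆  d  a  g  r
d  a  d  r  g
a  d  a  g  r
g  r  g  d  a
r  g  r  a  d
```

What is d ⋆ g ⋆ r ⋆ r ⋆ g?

d

d ⋆ g = r
r ⋆ r = d
d ⋆ r = g
g ⋆ g = d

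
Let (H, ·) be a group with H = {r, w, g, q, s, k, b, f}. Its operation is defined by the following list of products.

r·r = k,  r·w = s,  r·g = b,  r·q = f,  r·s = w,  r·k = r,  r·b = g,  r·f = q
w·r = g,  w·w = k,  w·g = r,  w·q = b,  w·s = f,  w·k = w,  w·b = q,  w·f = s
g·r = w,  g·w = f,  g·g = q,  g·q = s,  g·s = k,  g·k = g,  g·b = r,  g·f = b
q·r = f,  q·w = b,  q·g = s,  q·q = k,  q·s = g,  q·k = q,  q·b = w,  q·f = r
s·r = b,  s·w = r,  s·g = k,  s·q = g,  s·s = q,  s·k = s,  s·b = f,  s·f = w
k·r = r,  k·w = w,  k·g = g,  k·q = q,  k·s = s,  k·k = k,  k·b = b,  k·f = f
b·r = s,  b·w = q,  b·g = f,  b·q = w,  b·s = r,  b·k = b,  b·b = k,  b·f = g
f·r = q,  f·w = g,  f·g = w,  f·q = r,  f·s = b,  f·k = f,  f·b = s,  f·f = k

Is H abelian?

s·r = b but r·s = w.
Since s and r do not commute, H is not abelian.

No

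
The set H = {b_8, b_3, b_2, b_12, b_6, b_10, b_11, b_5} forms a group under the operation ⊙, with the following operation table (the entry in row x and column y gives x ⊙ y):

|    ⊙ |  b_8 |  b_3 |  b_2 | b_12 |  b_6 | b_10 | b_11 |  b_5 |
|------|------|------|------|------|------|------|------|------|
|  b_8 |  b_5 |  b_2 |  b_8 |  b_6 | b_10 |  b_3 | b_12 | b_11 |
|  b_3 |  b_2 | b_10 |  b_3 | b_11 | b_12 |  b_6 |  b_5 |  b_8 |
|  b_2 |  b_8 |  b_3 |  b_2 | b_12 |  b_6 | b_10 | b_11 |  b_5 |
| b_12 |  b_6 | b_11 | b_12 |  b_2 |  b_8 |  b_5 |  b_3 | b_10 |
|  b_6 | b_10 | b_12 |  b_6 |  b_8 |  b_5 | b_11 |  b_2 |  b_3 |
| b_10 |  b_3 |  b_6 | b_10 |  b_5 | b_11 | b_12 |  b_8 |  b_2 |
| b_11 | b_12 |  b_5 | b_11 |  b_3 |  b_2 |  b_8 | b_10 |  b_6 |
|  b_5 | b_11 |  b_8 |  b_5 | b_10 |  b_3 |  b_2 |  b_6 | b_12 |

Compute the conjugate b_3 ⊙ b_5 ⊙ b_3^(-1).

b_5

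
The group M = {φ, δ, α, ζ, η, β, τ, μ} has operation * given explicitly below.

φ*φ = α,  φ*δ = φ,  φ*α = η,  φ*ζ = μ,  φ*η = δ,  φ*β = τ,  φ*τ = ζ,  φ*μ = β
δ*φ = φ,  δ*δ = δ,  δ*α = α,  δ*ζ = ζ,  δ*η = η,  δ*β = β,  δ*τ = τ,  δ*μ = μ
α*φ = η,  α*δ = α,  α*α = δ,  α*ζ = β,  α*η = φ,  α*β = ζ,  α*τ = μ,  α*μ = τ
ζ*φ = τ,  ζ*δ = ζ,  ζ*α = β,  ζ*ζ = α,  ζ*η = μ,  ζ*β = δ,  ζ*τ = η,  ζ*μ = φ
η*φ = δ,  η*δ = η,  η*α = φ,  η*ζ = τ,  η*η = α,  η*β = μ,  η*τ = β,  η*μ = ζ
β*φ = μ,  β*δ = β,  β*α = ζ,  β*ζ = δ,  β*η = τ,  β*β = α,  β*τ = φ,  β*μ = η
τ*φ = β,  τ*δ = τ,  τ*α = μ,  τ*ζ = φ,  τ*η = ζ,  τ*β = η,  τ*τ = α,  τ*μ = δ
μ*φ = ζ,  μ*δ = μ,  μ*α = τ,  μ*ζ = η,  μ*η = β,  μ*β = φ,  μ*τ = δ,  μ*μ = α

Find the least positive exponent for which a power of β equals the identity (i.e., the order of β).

4

The identity element is δ (its row matches the header).
β^1 = β
β^2 = β * β = α
β^3 = α * β = ζ
β^4 = ζ * β = δ
The first power of β equal to the identity is β^4, so ord(β) = 4.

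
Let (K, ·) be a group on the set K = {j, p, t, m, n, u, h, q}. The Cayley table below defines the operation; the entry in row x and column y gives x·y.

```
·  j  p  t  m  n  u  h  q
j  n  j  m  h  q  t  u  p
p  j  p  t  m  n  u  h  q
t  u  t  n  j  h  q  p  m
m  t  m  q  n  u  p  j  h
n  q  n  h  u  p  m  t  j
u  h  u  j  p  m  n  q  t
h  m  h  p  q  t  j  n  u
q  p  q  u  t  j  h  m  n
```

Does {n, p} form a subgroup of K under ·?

{n, p} contains the identity p.
Checking products: every product of two elements of {n, p} (read from the table) lies in {n, p}, so the set is closed.
In a finite group, a nonempty closed subset is a subgroup. So {n, p} ≤ K.

Yes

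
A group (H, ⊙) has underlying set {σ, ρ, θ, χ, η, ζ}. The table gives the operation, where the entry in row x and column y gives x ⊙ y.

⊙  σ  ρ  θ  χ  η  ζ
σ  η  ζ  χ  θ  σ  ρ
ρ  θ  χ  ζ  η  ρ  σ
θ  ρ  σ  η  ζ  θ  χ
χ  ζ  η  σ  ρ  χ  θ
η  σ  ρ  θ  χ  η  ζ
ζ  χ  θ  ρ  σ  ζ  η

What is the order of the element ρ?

3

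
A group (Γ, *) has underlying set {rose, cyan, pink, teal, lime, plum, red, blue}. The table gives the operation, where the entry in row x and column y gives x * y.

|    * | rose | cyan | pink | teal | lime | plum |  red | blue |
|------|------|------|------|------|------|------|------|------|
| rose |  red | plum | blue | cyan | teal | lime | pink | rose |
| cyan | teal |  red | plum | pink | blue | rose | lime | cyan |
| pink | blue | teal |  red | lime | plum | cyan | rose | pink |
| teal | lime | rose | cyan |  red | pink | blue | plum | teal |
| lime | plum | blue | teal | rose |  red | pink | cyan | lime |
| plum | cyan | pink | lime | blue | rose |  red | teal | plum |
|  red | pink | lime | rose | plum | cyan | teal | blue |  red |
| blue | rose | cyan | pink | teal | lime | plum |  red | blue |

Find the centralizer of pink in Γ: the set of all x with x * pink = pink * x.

{blue, pink, red, rose}

Compare row pink with column pink entry by entry.
red * pink = rose = pink * red, so red commutes with pink.
plum * pink = lime but pink * plum = cyan, so plum does not.
Collecting the elements that commute with pink: C(pink) = {blue, pink, red, rose}.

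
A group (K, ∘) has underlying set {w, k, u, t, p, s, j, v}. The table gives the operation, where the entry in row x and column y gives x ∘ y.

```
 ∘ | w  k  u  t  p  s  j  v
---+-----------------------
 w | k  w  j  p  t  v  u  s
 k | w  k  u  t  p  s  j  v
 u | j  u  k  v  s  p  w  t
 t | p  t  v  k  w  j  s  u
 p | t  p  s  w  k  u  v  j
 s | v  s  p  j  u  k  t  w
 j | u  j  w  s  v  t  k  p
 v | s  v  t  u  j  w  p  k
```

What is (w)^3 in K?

w^1 = w
w^2 = w ∘ w = k
w^3 = k ∘ w = w

w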